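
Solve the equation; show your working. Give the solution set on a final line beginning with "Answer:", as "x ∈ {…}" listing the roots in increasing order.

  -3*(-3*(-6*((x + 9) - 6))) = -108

Step 1. [-3*(-3*(-6*((x + 9) - 6))) = -108] leading coefficient -3: divide by -3, so div: -3*(-6*((x + 9) - 6)) = 36.
Step 2. [-3*(-6*((x + 9) - 6)) = 36] LHS = -3·(…); ÷-3 both sides, so div: -6*((x + 9) - 6) = -12.
Step 3. [-6*((x + 9) - 6) = -12] divide by the outer -6 ⇒ div: (x + 9) - 6 = 2.
Step 4. [(x + 9) - 6 = 2] peel the -6: add 6 from each side ⇒ sub: x + 9 = 8.
Step 5. [x + 9 = 8] the outer +9 inverts by subtracting 9, so sub: x = -1.

Answer: x ∈ {-1}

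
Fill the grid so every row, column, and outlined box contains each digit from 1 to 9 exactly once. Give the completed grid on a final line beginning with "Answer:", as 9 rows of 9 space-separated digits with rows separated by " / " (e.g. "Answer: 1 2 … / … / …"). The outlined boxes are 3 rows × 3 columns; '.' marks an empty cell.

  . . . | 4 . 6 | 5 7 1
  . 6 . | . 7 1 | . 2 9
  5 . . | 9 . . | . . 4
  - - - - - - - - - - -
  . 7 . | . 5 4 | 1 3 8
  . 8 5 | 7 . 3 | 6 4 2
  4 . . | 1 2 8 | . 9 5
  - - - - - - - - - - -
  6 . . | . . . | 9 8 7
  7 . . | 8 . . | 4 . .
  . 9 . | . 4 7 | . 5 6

Step 1. [r6c2∈{3}] nothing but 3 survives at r6c2 ⇒ r6c2=3.
Step 2. [r1c2∈{2}] nothing but 2 survives at r1c2. So r1c2=2.
Step 3. [r9c7∈{2,3}] col 7 places 2 nowhere but r9c7, so r9c7=2.
Step 4. [r9c4∈{3}] r9c4 is down to just 3, so r9c4=3.
Step 5. [r7c3∈{1,2,3,4}] 3 has one home in row 7: r7c3. So r7c3=3.
Step 6. [r3c2∈{1}] nothing but 1 survives at r3c2 ⇒ r3c2=1.
Step 7. [r8c6∈{2,5,9}] 9 has one home in col 6: r8c6 ⇒ r8c6=9.
Step 8. [r7c6∈{2,5}] across col 6, 5 lands solely at r7c6, so r7c6=5.
Step 9. [r8c8∈{1}] only 1 remains possible at r8c8. So r8c8=1.
Step 10. [r5c1∈{1,9}] row 5 places 1 nowhere but r5c1, so r5c1=1.
Step 11. [r9c1∈{8}] nothing but 8 survives at r9c1. So r9c1=8.
Step 12. [r4c1∈{2,9}] r4c1 is the only open cell in col 1 admitting 2, so r4c1=2.
Step 13. [r2c1∈{3}] nothing but 3 survives at r2c1, so r2c1=3.
Step 14. [r1c5∈{3,8}] in row 1, 3 fits only at r1c5, so r1c5=3.
Step 15. [r1c3∈{8,9}] row 1 places 8 nowhere but r1c3 ⇒ r1c3=8.
Step 16. [r6c3∈{6}] only 6 remains possible at r6c3. So r6c3=6.
Step 17. [r2c7∈{8}] r2c7 is down to just 8. So r2c7=8.
Step 18. [r7c4∈{2}] r7c4's peers cover all but 2, so r7c4=2.
Step 19. [r4c4∈{6}] r4c4's peers cover all but 6. So r4c4=6.
Step 20. [r8c9∈{3}] r8c9 is down to just 3, so r8c9=3.
Step 21. [r6c7∈{7}] r6c7's peers cover all but 7. So r6c7=7.
Step 22. [r3c5∈{8}] only 8 remains possible at r3c5. So r3c5=8.
Step 23. [r9c3∈{1}] r9c3 has the single candidate 1. So r9c3=1.
Step 24. [r8c3∈{2}] r8c3 has the single candidate 2. So r8c3=2.
Step 25. [r3c7∈{3}] only 3 remains possible at r3c7 ⇒ r3c7=3.
Step 26. [r5c5∈{9}] only 9 remains possible at r5c5 ⇒ r5c5=9.
Step 27. [r8c5∈{6}] only 6 remains possible at r8c5 ⇒ r8c5=6.
Step 28. [r2c3∈{4}] nothing but 4 survives at r2c3, so r2c3=4.
Step 29. [r7c2∈{4}] r7c2 is down to just 4. So r7c2=4.
Step 30. [r8c2∈{5}] r8c2 is down to just 5 ⇒ r8c2=5.
Step 31. [r7c5∈{1}] r7c5's peers cover all but 1 ⇒ r7c5=1.
Step 32. [r4c3∈{9}] only 9 remains possible at r4c3. So r4c3=9.
Step 33. [r1c1∈{9}] only 9 remains possible at r1c1, so r1c1=9.
Step 34. [r3c8∈{6}] r3c8's peers cover all but 6. So r3c8=6.
Step 35. [r2c4∈{5}] r2c4 has the single candidate 5. So r2c4=5.
Step 36. [r3c6∈{2}] r3c6's peers cover all but 2. So r3c6=2.
Step 37. [r3c3∈{7}] only 7 remains possible at r3c3 ⇒ r3c3=7.

Answer: 9 2 8 4 3 6 5 7 1 / 3 6 4 5 7 1 8 2 9 / 5 1 7 9 8 2 3 6 4 / 2 7 9 6 5 4 1 3 8 / 1 8 5 7 9 3 6 4 2 / 4 3 6 1 2 8 7 9 5 / 6 4 3 2 1 5 9 8 7 / 7 5 2 8 6 9 4 1 3 / 8 9 1 3 4 7 2 5 6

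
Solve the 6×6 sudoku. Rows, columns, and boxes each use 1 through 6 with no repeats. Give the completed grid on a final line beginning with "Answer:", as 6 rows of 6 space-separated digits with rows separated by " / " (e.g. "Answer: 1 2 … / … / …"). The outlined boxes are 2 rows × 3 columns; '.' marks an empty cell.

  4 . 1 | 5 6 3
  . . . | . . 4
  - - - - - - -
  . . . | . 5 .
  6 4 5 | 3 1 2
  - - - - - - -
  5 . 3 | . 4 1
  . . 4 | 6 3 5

Step 1. [r1c2∈{2}] nothing but 2 survives at r1c2 ⇒ r1c2=2.
Step 2. [r6c1∈{1,2}] r6c1 is the only open cell in row 6 admitting 2, so r6c1=2.
Step 3. [r2c2∈{3,5,6}] across row 2, 5 lands solely at r2c2 ⇒ r2c2=5.
Step 4. [r3c2∈{1,3}] r3c2 is the only open cell in col 2 admitting 3 ⇒ r3c2=3.
Step 5. [r2c5∈{2}] r2c5 has the single candidate 2 ⇒ r2c5=2.
Step 6. [r6c2∈{1}] r6c2's peers cover all but 1, so r6c2=1.
Step 7. [r3c3∈{2}] nothing but 2 survives at r3c3. So r3c3=2.
Step 8. [r5c4∈{2}] only 2 remains possible at r5c4, so r5c4=2.
Step 9. [r3c6∈{6}] only 6 remains possible at r3c6 ⇒ r3c6=6.
Step 10. [r5c2∈{6}] only 6 remains possible at r5c2, so r5c2=6.
Step 11. [r3c1∈{1}] only 1 remains possible at r3c1, so r3c1=1.
Step 12. [r3c4∈{4}] r3c4 has the single candidate 4, so r3c4=4.
Step 13. [r2c4∈{1}] r2c4's peers cover all but 1. So r2c4=1.
Step 14. [r2c3∈{6}] r2c3 has the single candidate 6. So r2c3=6.
Step 15. [r2c1∈{3}] nothing but 3 survives at r2c1. So r2c1=3.

Answer: 4 2 1 5 6 3 / 3 5 6 1 2 4 / 1 3 2 4 5 6 / 6 4 5 3 1 2 / 5 6 3 2 4 1 / 2 1 4 6 3 5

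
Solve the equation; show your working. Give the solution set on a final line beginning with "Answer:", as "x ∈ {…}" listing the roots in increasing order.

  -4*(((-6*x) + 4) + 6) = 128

Step 1. [-4*(((-6*x) + 4) + 6) = 128] -4 out front; divide by -4. So div: ((-6*x) + 4) + 6 = -32.
Step 2. [((-6*x) + 4) + 6 = -32] peel the +6: subtract 6 from each side. So sub: (-6*x) + 4 = -38.
Step 3. [(-6*x) + 4 = -38] 4 comes off first (subtract 4). So sub: -6*x = -42.
Step 4. [-6*x = -42] -6·(inner) — divide through by -6 ⇒ div: x = 7.

Answer: x ∈ {7}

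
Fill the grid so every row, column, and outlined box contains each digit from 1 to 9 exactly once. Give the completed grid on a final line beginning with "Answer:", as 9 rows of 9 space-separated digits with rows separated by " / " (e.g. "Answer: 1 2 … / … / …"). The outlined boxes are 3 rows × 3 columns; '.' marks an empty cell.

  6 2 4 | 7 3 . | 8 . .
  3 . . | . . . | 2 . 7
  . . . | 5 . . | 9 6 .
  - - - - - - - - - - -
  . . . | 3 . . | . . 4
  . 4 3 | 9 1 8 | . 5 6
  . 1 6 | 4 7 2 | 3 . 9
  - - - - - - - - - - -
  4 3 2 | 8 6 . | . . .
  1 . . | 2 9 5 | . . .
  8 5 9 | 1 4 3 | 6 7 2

Step 1. [r1c8∈{1}] r1c8 is down to just 1 ⇒ r1c8=1.
Step 2. [r3c1∈{7}] r3c1 has the single candidate 7, so r3c1=7.
Step 3. [r3c2∈{8}] nothing but 8 survives at r3c2 ⇒ r3c2=8.
Step 4. [r4c3∈{5,7,8}] r4c3 is the only open cell in col 3 admitting 8 ⇒ r4c3=8.
Step 5. [r4c2∈{7,9}] in box 4, 7 fits only at r4c2, so r4c2=7.
Step 6. [r8c8∈{3,4,8}] in col 8, 3 fits only at r8c8 ⇒ r8c8=3.
Step 7. [r3c3∈{1}] r3c3 is down to just 1 ⇒ r3c3=1.
Step 8. [r2c6∈{1,4,6,9}] 1 has one home in row 2: r2c6, so r2c6=1.
Step 9. [r7c9∈{1,5}] 1 has one home in col 9: r7c9. So r7c9=1.
Step 10. [r4c1∈{2,5,9}] row 4 places 9 nowhere but r4c1, so r4c1=9.
Step 11. [r8c3∈{7}] only 7 remains possible at r8c3, so r8c3=7.
Step 12. [r6c1∈{5}] r6c1 has the single candidate 5 ⇒ r6c1=5.
Step 13. [r5c7∈{7}] only 7 remains possible at r5c7. So r5c7=7.
Step 14. [r8c2∈{6}] nothing but 6 survives at r8c2, so r8c2=6.
Step 15. [r2c8∈{4}] r2c8's peers cover all but 4. So r2c8=4.
Step 16. [r3c9∈{3}] r3c9 has the single candidate 3 ⇒ r3c9=3.
Step 17. [r2c5∈{8}] r2c5 has the single candidate 8 ⇒ r2c5=8.
Step 18. [r4c5∈{5}] only 5 remains possible at r4c5 ⇒ r4c5=5.
Step 19. [r5c1∈{2}] r5c1 is down to just 2. So r5c1=2.
Step 20. [r8c7∈{4}] only 4 remains possible at r8c7. So r8c7=4.
Step 21. [r8c9∈{8}] only 8 remains possible at r8c9. So r8c9=8.
Step 22. [r7c8∈{9}] only 9 remains possible at r7c8, so r7c8=9.
Step 23. [r4c7∈{1}] r4c7 has the single candidate 1 ⇒ r4c7=1.
Step 24. [r4c6∈{6}] r4c6 is down to just 6. So r4c6=6.
Step 25. [r2c3∈{5}] nothing but 5 survives at r2c3, so r2c3=5.
Step 26. [r1c9∈{5}] r1c9 has the single candidate 5 ⇒ r1c9=5.
Step 27. [r6c8∈{8}] r6c8's peers cover all but 8 ⇒ r6c8=8.
Step 28. [r3c5∈{2}] r3c5's peers cover all but 2, so r3c5=2.
Step 29. [r1c6∈{9}] only 9 remains possible at r1c6 ⇒ r1c6=9.
Step 30. [r2c4∈{6}] r2c4 has the single candidate 6, so r2c4=6.
Step 31. [r4c8∈{2}] r4c8 is down to just 2. So r4c8=2.
Step 32. [r3c6∈{4}] nothing but 4 survives at r3c6. So r3c6=4.
Step 33. [r7c6∈{7}] r7c6's peers cover all but 7 ⇒ r7c6=7.
Step 34. [r7c7∈{5}] nothing but 5 survives at r7c7, so r7c7=5.
Step 35. [r2c2∈{9}] r2c2 is down to just 9. So r2c2=9.

Answer: 6 2 4 7 3 9 8 1 5 / 3 9 5 6 8 1 2 4 7 / 7 8 1 5 2 4 9 6 3 / 9 7 8 3 5 6 1 2 4 / 2 4 3 9 1 8 7 5 6 / 5 1 6 4 7 2 3 8 9 / 4 3 2 8 6 7 5 9 1 / 1 6 7 2 9 5 4 3 8 / 8 5 9 1 4 3 6 7 2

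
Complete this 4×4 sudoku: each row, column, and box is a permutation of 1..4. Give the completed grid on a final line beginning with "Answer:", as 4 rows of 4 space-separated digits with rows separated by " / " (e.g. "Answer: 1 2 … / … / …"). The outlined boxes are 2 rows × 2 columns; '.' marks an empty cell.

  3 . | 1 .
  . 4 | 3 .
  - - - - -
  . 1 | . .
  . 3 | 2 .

Step 1. [r1c4∈{2,4}] r1c4 is the only open cell in row 1 admitting 4. So r1c4=4.
Step 2. [r3c1∈{2,4}] in row 3, 2 fits only at r3c1. So r3c1=2.
Step 3. [r2c4∈{2}] r2c4's peers cover all but 2, so r2c4=2.
Step 4. [r2c1∈{1}] r2c1's peers cover all but 1 ⇒ r2c1=1.
Step 5. [r1c2∈{2}] r1c2's peers cover all but 2, so r1c2=2.
Step 6. [r4c1∈{4}] nothing but 4 survives at r4c1 ⇒ r4c1=4.
Step 7. [r3c4∈{3}] only 3 remains possible at r3c4, so r3c4=3.
Step 8. [r3c3∈{4}] only 4 remains possible at r3c3. So r3c3=4.
Step 9. [r4c4∈{1}] r4c4's peers cover all but 1, so r4c4=1.

Answer: 3 2 1 4 / 1 4 3 2 / 2 1 4 3 / 4 3 2 1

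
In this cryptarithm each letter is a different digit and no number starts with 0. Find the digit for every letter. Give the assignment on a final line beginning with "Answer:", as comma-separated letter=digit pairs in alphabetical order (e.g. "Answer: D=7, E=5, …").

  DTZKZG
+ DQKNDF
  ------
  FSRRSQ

Step 1. [col 1: G + F ≡ Q (mod 10)] column 1 (G + F ≡ Q (mod 10), carry-in 0) doesn't pin Q yet; pick Q=1 and continue. So Q=1.
Step 2. [col 1: G + F ≡ Q (mod 10)] several values work for G in column 1 (G + F ≡ Q (mod 10), carry-in 0); try G=4 ⇒ G=4.
Step 3. [col 1: G + F ≡ Q (mod 10)] from column 1 (G=4, Q=1, carry-in 0, digits 1,4 already taken and all letters distinct): F must equal 7. So F=7.
Step 4. [col 2: Z + D ≡ S (mod 10)] column 2 (Z + D ≡ S (mod 10), carry-in 1) doesn't pin S yet; pick S=0 and continue. So S=0.
Step 5. [col 2: Z + D ≡ S (mod 10)] no forcing yet in column 2 (carry-in 1); Z=6 is free and consistent — try it ⇒ Z=6.
Step 6. [col 2: Z + D ≡ S (mod 10)] from column 2 (Z=6, S=0, carry-in 1, digits 0,1,4,6,7 already taken and all letters distinct): D must equal 3. So D=3.
Step 7. [col 3: K + N ≡ R (mod 10)] column 3: given nothing yet, carry-in 1, and digits 0,1,3,4,6,7 already taken and all letters distinct, K+N≡R (mod 10) forces R=8, so R=8.
Step 8. [col 3: K + N ≡ R (mod 10)] column 3 (K + N ≡ R (mod 10), carry-in 1) doesn't pin K yet; pick K=2 and continue, so K=2.
Step 9. [col 3: K + N ≡ R (mod 10)] column 3: given K=2, R=8, carry-in 1, and digits 0,1,2,3,4,6,7,8 already taken and all letters distinct, K+N≡R (mod 10) forces N=5. So N=5.
Step 10. [col 5: T + Q ≡ S (mod 10)] in column 5 we have T+Q≡S with carry-in 0; given Q=1, S=0 and digits 0,1,2,3,4,5,6,7,8 already taken and all letters distinct, that pins T to 9. So T=9.

Answer: D=3, F=7, G=4, K=2, N=5, Q=1, R=8, S=0, T=9, Z=6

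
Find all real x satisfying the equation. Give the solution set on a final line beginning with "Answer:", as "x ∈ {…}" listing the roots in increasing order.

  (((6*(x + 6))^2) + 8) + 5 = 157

Step 1. [(((6*(x + 6))^2) + 8) + 5 = 157] the outer +5 inverts by subtracting 5, so sub: ((6*(x + 6))^2) + 8 = 152.
Step 2. [((6*(x + 6))^2) + 8 = 152] the outer +8 inverts by subtracting 8 ⇒ sub: (6*(x + 6))^2 = 144.
Step 3. [(6*(x + 6))^2 = 144] √ both sides: 144 ≥ 0 gives two branches. So sqrt: 6*(x + 6) = 12 or -12.
Step 4. [6*(x + 6) = 12 or -12] 6·(inner) — divide through by 6 ⇒ div: x + 6 = 2 or -2.
Step 5. [x + 6 = 2 or -2] the outer +6 inverts by subtracting 6 ⇒ sub: x = -4 or -8.

Answer: x ∈ {-8, -4}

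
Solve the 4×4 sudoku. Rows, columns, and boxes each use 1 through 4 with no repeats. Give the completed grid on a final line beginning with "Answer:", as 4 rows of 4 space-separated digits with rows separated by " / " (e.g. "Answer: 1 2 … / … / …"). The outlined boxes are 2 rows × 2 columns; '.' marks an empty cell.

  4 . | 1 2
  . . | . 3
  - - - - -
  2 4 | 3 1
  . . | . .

Step 1. [r4c1∈{1,3}] across col 1, 3 lands solely at r4c1 ⇒ r4c1=3.
Step 2. [r4c4∈{4}] r4c4 is down to just 4 ⇒ r4c4=4.
Step 3. [r2c2∈{1,2}] across row 2, 2 lands solely at r2c2 ⇒ r2c2=2.
Step 4. [r1c2∈{3}] nothing but 3 survives at r1c2 ⇒ r1c2=3.
Step 5. [r4c2∈{1}] r4c2's peers cover all but 1 ⇒ r4c2=1.
Step 6. [r4c3∈{2}] only 2 remains possible at r4c3, so r4c3=2.
Step 7. [r2c1∈{1}] r2c1 has the single candidate 1. So r2c1=1.
Step 8. [r2c3∈{4}] r2c3's peers cover all but 4, so r2c3=4.

Answer: 4 3 1 2 / 1 2 4 3 / 2 4 3 1 / 3 1 2 4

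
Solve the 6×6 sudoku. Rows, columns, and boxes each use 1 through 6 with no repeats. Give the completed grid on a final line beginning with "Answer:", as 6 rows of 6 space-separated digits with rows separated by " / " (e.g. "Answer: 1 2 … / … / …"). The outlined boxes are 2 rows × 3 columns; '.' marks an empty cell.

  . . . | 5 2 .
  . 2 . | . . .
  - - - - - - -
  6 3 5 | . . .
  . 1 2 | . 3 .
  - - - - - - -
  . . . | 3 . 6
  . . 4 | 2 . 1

Step 1. [r2c1∈{1,3,4,5}] r2c1 is the only open cell in row 2 admitting 5 ⇒ r2c1=5.
Step 2. [r2c5∈{1,4,6}] across col 5, 6 lands solely at r2c5. So r2c5=6.
Step 3. [r1c2∈{4,6}] r1c2 is the only open cell in col 2 admitting 4 ⇒ r1c2=4.
Step 4. [r5c3∈{1}] r5c3 is down to just 1 ⇒ r5c3=1.
Step 5. [r2c3∈{3}] nothing but 3 survives at r2c3 ⇒ r2c3=3.
Step 6. [r2c6∈{4}] r2c6's peers cover all but 4, so r2c6=4.
Step 7. [r5c2∈{5}] r5c2 is down to just 5 ⇒ r5c2=5.
Step 8. [r3c5∈{1,4}] in col 5, 1 fits only at r3c5 ⇒ r3c5=1.
Step 9. [r4c4∈{4,6}] r4c4 is the only open cell in row 4 admitting 6 ⇒ r4c4=6.
Step 10. [r5c1∈{2}] nothing but 2 survives at r5c1. So r5c1=2.
Step 11. [r6c2∈{6}] r6c2's peers cover all but 6 ⇒ r6c2=6.
Step 12. [r6c5∈{5}] r6c5 has the single candidate 5 ⇒ r6c5=5.
Step 13. [r1c1∈{1}] r1c1 is down to just 1. So r1c1=1.
Step 14. [r3c6∈{2}] r3c6 has the single candidate 2. So r3c6=2.
Step 15. [r1c6∈{3}] only 3 remains possible at r1c6, so r1c6=3.
Step 16. [r4c1∈{4}] r4c1 has the single candidate 4, so r4c1=4.
Step 17. [r1c3∈{6}] r1c3 has the single candidate 6. So r1c3=6.
Step 18. [r2c4∈{1}] r2c4 is down to just 1. So r2c4=1.
Step 19. [r5c5∈{4}] r5c5's peers cover all but 4. So r5c5=4.
Step 20. [r4c6∈{5}] only 5 remains possible at r4c6, so r4c6=5.
Step 21. [r3c4∈{4}] r3c4 has the single candidate 4 ⇒ r3c4=4.
Step 22. [r6c1∈{3}] r6c1's peers cover all but 3. So r6c1=3.

Answer: 1 4 6 5 2 3 / 5 2 3 1 6 4 / 6 3 5 4 1 2 / 4 1 2 6 3 5 / 2 5 1 3 4 6 / 3 6 4 2 5 1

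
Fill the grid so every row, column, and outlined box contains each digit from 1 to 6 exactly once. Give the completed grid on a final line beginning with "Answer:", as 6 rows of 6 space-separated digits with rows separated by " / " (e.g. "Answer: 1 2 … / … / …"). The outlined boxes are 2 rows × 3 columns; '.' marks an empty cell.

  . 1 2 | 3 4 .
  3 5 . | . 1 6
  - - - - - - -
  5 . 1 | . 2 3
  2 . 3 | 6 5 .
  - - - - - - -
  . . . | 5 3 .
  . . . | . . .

Step 1. [r6c4∈{1,2,4}] 1 has one home in col 4: r6c4, so r6c4=1.
Step 2. [r4c2∈{4}] only 4 remains possible at r4c2 ⇒ r4c2=4.
Step 3. [r6c5∈{6}] r6c5 has the single candidate 6, so r6c5=6.
Step 4. [r6c1∈{4}] r6c1 has the single candidate 4. So r6c1=4.
Step 5. [r5c3∈{6}] r5c3 is down to just 6. So r5c3=6.
Step 6. [r6c6∈{2}] r6c6 is down to just 2, so r6c6=2.
Step 7. [r1c6∈{5}] r1c6's peers cover all but 5. So r1c6=5.
Step 8. [r4c6∈{1}] r4c6 has the single candidate 1 ⇒ r4c6=1.
Step 9. [r5c1∈{1}] nothing but 1 survives at r5c1. So r5c1=1.
Step 10. [r2c4∈{2}] r2c4 has the single candidate 2. So r2c4=2.
Step 11. [r2c3∈{4}] r2c3 has the single candidate 4 ⇒ r2c3=4.
Step 12. [r5c6∈{4}] r5c6's peers cover all but 4 ⇒ r5c6=4.
Step 13. [r3c4∈{4}] nothing but 4 survives at r3c4, so r3c4=4.
Step 14. [r1c1∈{6}] nothing but 6 survives at r1c1 ⇒ r1c1=6.
Step 15. [r6c3∈{5}] r6c3's peers cover all but 5. So r6c3=5.
Step 16. [r5c2∈{2}] r5c2's peers cover all but 2 ⇒ r5c2=2.
Step 17. [r6c2∈{3}] r6c2 has the single candidate 3. So r6c2=3.
Step 18. [r3c2∈{6}] only 6 remains possible at r3c2. So r3c2=6.

Answer: 6 1 2 3 4 5 / 3 5 4 2 1 6 / 5 6 1 4 2 3 / 2 4 3 6 5 1 / 1 2 6 5 3 4 / 4 3 5 1 6 2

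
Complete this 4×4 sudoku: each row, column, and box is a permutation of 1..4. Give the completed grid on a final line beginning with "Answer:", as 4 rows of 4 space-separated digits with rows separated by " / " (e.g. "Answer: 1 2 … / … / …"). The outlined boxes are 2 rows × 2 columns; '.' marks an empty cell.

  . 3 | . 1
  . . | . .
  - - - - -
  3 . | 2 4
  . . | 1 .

Step 1. [r1c1∈{2,4}] 2 has one home in row 1: r1c1. So r1c1=2.
Step 2. [r2c1∈{1,4}] col 1 places 1 nowhere but r2c1 ⇒ r2c1=1.
Step 3. [r2c3∈{3,4}] in col 3, 3 fits only at r2c3 ⇒ r2c3=3.
Step 4. [r2c2∈{4}] r2c2 has the single candidate 4 ⇒ r2c2=4.
Step 5. [r1c3∈{4}] only 4 remains possible at r1c3. So r1c3=4.
Step 6. [r3c2∈{1}] nothing but 1 survives at r3c2 ⇒ r3c2=1.
Step 7. [r4c2∈{2}] nothing but 2 survives at r4c2, so r4c2=2.
Step 8. [r4c4∈{3}] nothing but 3 survives at r4c4, so r4c4=3.
Step 9. [r2c4∈{2}] only 2 remains possible at r2c4 ⇒ r2c4=2.
Step 10. [r4c1∈{4}] nothing but 4 survives at r4c1 ⇒ r4c1=4.

Answer: 2 3 4 1 / 1 4 3 2 / 3 1 2 4 / 4 2 1 3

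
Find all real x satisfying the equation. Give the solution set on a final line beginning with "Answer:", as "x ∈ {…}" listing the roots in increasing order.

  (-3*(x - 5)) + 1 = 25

Step 1. [(-3*(x - 5)) + 1 = 25] +1 is outermost — subtract 1 both sides. So sub: -3*(x - 5) = 24.
Step 2. [-3*(x - 5) = 24] divide by the outer -3, so div: x - 5 = -8.
Step 3. [x - 5 = -8] the outer -5 inverts by adding 5. So sub: x = -3.

Answer: x ∈ {-3}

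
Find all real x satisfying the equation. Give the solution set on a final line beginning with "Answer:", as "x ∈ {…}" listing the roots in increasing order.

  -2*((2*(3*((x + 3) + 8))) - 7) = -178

Step 1. [-2*((2*(3*((x + 3) + 8))) - 7) = -178] divide by the outer -2. So div: (2*(3*((x + 3) + 8))) - 7 = 89.
Step 2. [(2*(3*((x + 3) + 8))) - 7 = 89] peel the -7: add 7 from each side. So sub: 2*(3*((x + 3) + 8)) = 96.
Step 3. [2*(3*((x + 3) + 8)) = 96] 2·(inner) — divide through by 2 ⇒ div: 3*((x + 3) + 8) = 48.
Step 4. [3*((x + 3) + 8) = 48] 3·(inner) — divide through by 3, so div: (x + 3) + 8 = 16.
Step 5. [(x + 3) + 8 = 16] peel the +8: subtract 8 from each side, so sub: x + 3 = 8.
Step 6. [x + 3 = 8] 3 comes off first (subtract 3). So sub: x = 5.

Answer: x ∈ {5}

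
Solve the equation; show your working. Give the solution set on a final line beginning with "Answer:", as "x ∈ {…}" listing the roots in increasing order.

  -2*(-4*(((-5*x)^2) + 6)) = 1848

Step 1. [-2*(-4*(((-5*x)^2) + 6)) = 1848] divide by the outer -2. So div: -4*(((-5*x)^2) + 6) = -924.
Step 2. [-4*(((-5*x)^2) + 6) = -924] -4 out front; divide by -4, so div: ((-5*x)^2) + 6 = 231.
Step 3. [((-5*x)^2) + 6 = 231] 6 comes off first (subtract 6) ⇒ sub: (-5*x)^2 = 225.
Step 4. [(-5*x)^2 = 225] √ both sides: 225 ≥ 0 gives two branches, so sqrt: -5*x = 15 or -15.
Step 5. [-5*x = 15 or -15] -5 out front; divide by -5. So div: x = -3 or 3.

Answer: x ∈ {-3, 3}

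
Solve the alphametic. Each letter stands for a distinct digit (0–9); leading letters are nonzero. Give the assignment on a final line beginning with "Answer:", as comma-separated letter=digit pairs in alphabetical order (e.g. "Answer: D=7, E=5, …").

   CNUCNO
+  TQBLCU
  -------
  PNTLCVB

Step 1. [col 1: O + U ≡ B (mod 10)] several values work for U in column 1 (O + U ≡ B (mod 10), carry-in 0); try U=2, so U=2.
Step 2. [P] P is the leading digit of a 7-digit sum of two 6-digit numbers; the final carry is exactly 1, so P=1.
Step 3. [col 1: O + U ≡ B (mod 10)] O=6 is one option consistent with column 1 (O + U ≡ B (mod 10), carry-in 0) — take it ⇒ O=6.
Step 4. [col 1: O + U ≡ B (mod 10)] column 1 reads O+U+carry(0)=B with O=6, U=2; with digits 1,2,6 already taken and all letters distinct, the only value for B is 8, so B=8.
Step 5. [col 2: N + C ≡ V (mod 10)] several values work for C in column 2 (N + C ≡ V (mod 10), carry-in 0); try C=4. So C=4.
Step 6. [col 2: N + C ≡ V (mod 10)] no forcing yet in column 2 (carry-in 0); V=7 is free and consistent — try it ⇒ V=7.
Step 7. [col 2: N + C ≡ V (mod 10)] column 2: given C=4, V=7, carry-in 0, and digits 1,2,4,6,7,8 already taken and all letters distinct, N+C≡V (mod 10) forces N=3 ⇒ N=3.
Step 8. [col 3: C + L ≡ C (mod 10)] column 3: given C=4, carry-in 0, and digits 1,2,3,4,6,7,8 already taken and all letters distinct, C+L≡C (mod 10) forces L=0 ⇒ L=0.
Step 9. [col 5: N + Q ≡ T (mod 10)] in column 5 we have N+Q≡T with carry-in 1; given N=3 and digits 0,1,2,3,4,6,7,8 already taken and all letters distinct, that pins T to 9, so T=9.
Step 10. [col 5: N + Q ≡ T (mod 10)] column 5: given N=3, T=9, carry-in 1, and digits 0,1,2,3,4,6,7,8,9 already taken and all letters distinct, N+Q≡T (mod 10) forces Q=5 ⇒ Q=5.

Answer: B=8, C=4, L=0, N=3, O=6, P=1, Q=5, T=9, U=2, V=7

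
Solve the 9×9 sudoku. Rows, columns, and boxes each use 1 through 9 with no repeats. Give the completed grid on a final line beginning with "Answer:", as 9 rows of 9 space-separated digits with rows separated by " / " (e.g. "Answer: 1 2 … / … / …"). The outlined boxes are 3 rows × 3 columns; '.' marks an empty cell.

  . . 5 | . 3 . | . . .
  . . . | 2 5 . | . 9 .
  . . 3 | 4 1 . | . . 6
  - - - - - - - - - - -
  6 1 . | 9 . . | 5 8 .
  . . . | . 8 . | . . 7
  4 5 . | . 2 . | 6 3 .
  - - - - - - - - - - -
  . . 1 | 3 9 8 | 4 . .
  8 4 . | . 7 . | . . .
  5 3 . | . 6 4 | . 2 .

Step 1. [r9c4∈{1}] nothing but 1 survives at r9c4 ⇒ r9c4=1.
Step 2. [r1c4∈{6,7,8}] 8 has one home in col 4: r1c4 ⇒ r1c4=8.
Step 3. [r2c3∈{4,6,7,8}] 4 has one home in col 3: r2c3, so r2c3=4.
Step 4. [r8c4∈{5}] nothing but 5 survives at r8c4, so r8c4=5.
Step 5. [r8c3∈{2,6,9}] col 3 places 6 nowhere but r8c3, so r8c3=6.
Step 6. [r9c3∈{7,9}] 9 has one home in box 7: r9c3 ⇒ r9c3=9.
Step 7. [r9c7∈{7,8}] row 9 places 7 nowhere but r9c7 ⇒ r9c7=7.
Step 8. [r5c3∈{2}] r5c3 has the single candidate 2 ⇒ r5c3=2.
Step 9. [r8c8∈{1}] nothing but 1 survives at r8c8 ⇒ r8c8=1.
Step 10. [r5c2∈{9}] only 9 remains possible at r5c2, so r5c2=9.
Step 11. [r5c7∈{1}] r5c7's peers cover all but 1, so r5c7=1.
Step 12. [r1c7∈{2}] nothing but 2 survives at r1c7, so r1c7=2.
Step 13. [r3c7∈{8}] r3c7 has the single candidate 8. So r3c7=8.
Step 14. [r6c4∈{7}] r6c4 has the single candidate 7 ⇒ r6c4=7.
Step 15. [r2c2∈{6,7,8}] r2c2 is the only open cell in row 2 admitting 8 ⇒ r2c2=8.
Step 16. [r2c6∈{6,7}] r2c6 is the only open cell in row 2 admitting 6, so r2c6=6.
Step 17. [r2c1∈{1,7}] row 2 places 7 nowhere but r2c1 ⇒ r2c1=7.
Step 18. [r1c1∈{1,9}] r1c1 is the only open cell in col 1 admitting 1 ⇒ r1c1=1.
Step 19. [r8c7∈{3,9}] 9 has one home in col 7: r8c7. So r8c7=9.
Step 20. [r1c9∈{4}] nothing but 4 survives at r1c9, so r1c9=4.
Step 21. [r3c8∈{5,7}] across row 3, 5 lands solely at r3c8, so r3c8=5.
Step 22. [r1c6∈{7,9}] r1c6 is the only open cell in row 1 admitting 9 ⇒ r1c6=9.
Step 23. [r7c1∈{2}] nothing but 2 survives at r7c1, so r7c1=2.
Step 24. [r5c6∈{3,5}] r5c6 is the only open cell in row 5 admitting 5 ⇒ r5c6=5.
Step 25. [r8c9∈{3}] r8c9 has the single candidate 3. So r8c9=3.
Step 26. [r8c6∈{2}] r8c6 has the single candidate 2. So r8c6=2.
Step 27. [r6c3∈{8}] nothing but 8 survives at r6c3, so r6c3=8.
Step 28. [r3c1∈{9}] r3c1 is down to just 9 ⇒ r3c1=9.
Step 29. [r4c6∈{3}] r4c6 is down to just 3, so r4c6=3.
Step 30. [r7c8∈{6}] only 6 remains possible at r7c8, so r7c8=6.
Step 31. [r5c1∈{3}] nothing but 3 survives at r5c1. So r5c1=3.
Step 32. [r4c9∈{2}] nothing but 2 survives at r4c9. So r4c9=2.
Step 33. [r1c8∈{7}] r1c8 has the single candidate 7. So r1c8=7.
Step 34. [r6c6∈{1}] nothing but 1 survives at r6c6, so r6c6=1.
Step 35. [r7c9∈{5}] r7c9 is down to just 5. So r7c9=5.
Step 36. [r5c8∈{4}] r5c8 is down to just 4, so r5c8=4.
Step 37. [r4c3∈{7}] nothing but 7 survives at r4c3. So r4c3=7.
Step 38. [r3c2∈{2}] nothing but 2 survives at r3c2. So r3c2=2.
Step 39. [r9c9∈{8}] r9c9 has the single candidate 8 ⇒ r9c9=8.
Step 40. [r3c6∈{7}] only 7 remains possible at r3c6 ⇒ r3c6=7.
Step 41. [r2c7∈{3}] r2c7's peers cover all but 3 ⇒ r2c7=3.
Step 42. [r6c9∈{9}] r6c9's peers cover all but 9. So r6c9=9.
Step 43. [r2c9∈{1}] only 1 remains possible at r2c9, so r2c9=1.
Step 44. [r4c5∈{4}] only 4 remains possible at r4c5, so r4c5=4.
Step 45. [r5c4∈{6}] nothing but 6 survives at r5c4. So r5c4=6.
Step 46. [r1c2∈{6}] nothing but 6 survives at r1c2 ⇒ r1c2=6.
Step 47. [r7c2∈{7}] nothing but 7 survives at r7c2 ⇒ r7c2=7.

Answer: 1 6 5 8 3 9 2 7 4 / 7 8 4 2 5 6 3 9 1 / 9 2 3 4 1 7 8 5 6 / 6 1 7 9 4 3 5 8 2 / 3 9 2 6 8 5 1 4 7 / 4 5 8 7 2 1 6 3 9 / 2 7 1 3 9 8 4 6 5 / 8 4 6 5 7 2 9 1 3 / 5 3 9 1 6 4 7 2 8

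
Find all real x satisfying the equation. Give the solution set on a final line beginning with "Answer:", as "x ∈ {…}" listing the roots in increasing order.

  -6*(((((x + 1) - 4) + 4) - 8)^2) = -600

Step 1. [-6*(((((x + 1) - 4) + 4) - 8)^2) = -600] -6 out front; divide by -6. So div: ((((x + 1) - 4) + 4) - 8)^2 = 100.
Step 2. [((((x + 1) - 4) + 4) - 8)^2 = 100] √ both sides: 100 ≥ 0 gives two branches, so sqrt: (((x + 1) - 4) + 4) - 8 = 10 or -10.
Step 3. [(((x + 1) - 4) + 4) - 8 = 10 or -10] peel the -8: add 8 from each side. So sub: ((x + 1) - 4) + 4 = 18 or -2.
Step 4. [((x + 1) - 4) + 4 = 18 or -2] the outer +4 inverts by subtracting 4. So sub: (x + 1) - 4 = 14 or -6.
Step 5. [(x + 1) - 4 = 14 or -6] the outer -4 inverts by adding 4 ⇒ sub: x + 1 = 18 or -2.
Step 6. [x + 1 = 18 or -2] 1 comes off first (subtract 1) ⇒ sub: x = 17 or -3.

Answer: x ∈ {-3, 17}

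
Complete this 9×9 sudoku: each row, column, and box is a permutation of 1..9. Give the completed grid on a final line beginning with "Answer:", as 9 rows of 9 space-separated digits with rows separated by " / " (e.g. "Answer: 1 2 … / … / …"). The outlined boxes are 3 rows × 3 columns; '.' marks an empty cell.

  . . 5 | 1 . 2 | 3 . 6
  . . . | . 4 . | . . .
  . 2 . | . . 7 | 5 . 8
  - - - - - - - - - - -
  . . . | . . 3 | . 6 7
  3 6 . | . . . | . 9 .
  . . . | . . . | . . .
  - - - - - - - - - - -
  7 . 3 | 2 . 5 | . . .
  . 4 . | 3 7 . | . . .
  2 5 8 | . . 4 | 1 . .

Step 1. [r2c7∈{2,7,9}] across col 7, 7 lands solely at r2c7. So r2c7=7.
Step 2. [r2c9∈{1,2,9}] box 3 places 9 nowhere but r2c9. So r2c9=9.
Step 3. [r2c4∈{5,6,8}] in row 2, 5 fits only at r2c4, so r2c4=5.
Step 4. [r7c9∈{4}] r7c9 is down to just 4 ⇒ r7c9=4.
Step 5. [r7c8∈{8}] nothing but 8 survives at r7c8, so r7c8=8.
Step 6. [r8c6∈{1,6,8,9}] across row 8, 8 lands solely at r8c6 ⇒ r8c6=8.
Step 7. [r6c6∈{1,6,9}] 9 has one home in col 6: r6c6 ⇒ r6c6=9.
Step 8. [r1c5∈{8,9}] box 2 places 8 nowhere but r1c5 ⇒ r1c5=8.
Step 9. [r7c5∈{1,6,9}] in box 8, 1 fits only at r7c5. So r7c5=1.
Step 10. [r7c2∈{9}] nothing but 9 survives at r7c2 ⇒ r7c2=9.
Step 11. [r1c1∈{4,9}] row 1 places 9 nowhere but r1c1. So r1c1=9.
Step 12. [r2c6∈{6}] r2c6 is down to just 6, so r2c6=6.
Step 13. [r2c3∈{1}] r2c3's peers cover all but 1, so r2c3=1.
Step 14. [r2c1∈{8}] only 8 remains possible at r2c1. So r2c1=8.
Step 15. [r8c1∈{1,6}] r8c1 is the only open cell in row 8 admitting 1, so r8c1=1.
Step 16. [r8c7∈{2,6,9}] row 8 places 9 nowhere but r8c7, so r8c7=9.
Step 17. [r4c2∈{1,8}] across row 4, 1 lands solely at r4c2, so r4c2=1.
Step 18. [r6c2∈{7,8}] in col 2, 8 fits only at r6c2, so r6c2=8.
Step 19. [r2c8∈{2}] r2c8 has the single candidate 2, so r2c8=2.
Step 20. [r8c9∈{2,5}] row 8 places 2 nowhere but r8c9. So r8c9=2.
Step 21. [r9c9∈{3}] r9c9 is down to just 3. So r9c9=3.
Step 22. [r6c8∈{1,3,4,5}] in row 6, 3 fits only at r6c8. So r6c8=3.
Step 23. [r4c3∈{2,4,9}] r4c3 is the only open cell in row 4 admitting 9. So r4c3=9.
Step 24. [r6c9∈{1,5}] r6c9 is the only open cell in row 6 admitting 1 ⇒ r6c9=1.
Step 25. [r3c1∈{4,6}] r3c1 is the only open cell in col 1 admitting 6. So r3c1=6.
Step 26. [r3c3∈{4}] nothing but 4 survives at r3c3 ⇒ r3c3=4.
Step 27. [r3c4∈{9}] r3c4 has the single candidate 9 ⇒ r3c4=9.
Step 28. [r9c4∈{6}] r9c4's peers cover all but 6 ⇒ r9c4=6.
Step 29. [r6c5∈{2,5,6}] row 6 places 6 nowhere but r6c5, so r6c5=6.
Step 30. [r6c1∈{4,5}] in row 6, 5 fits only at r6c1, so r6c1=5.
Step 31. [r4c1∈{4}] r4c1's peers cover all but 4. So r4c1=4.
Step 32. [r4c4∈{8}] r4c4's peers cover all but 8. So r4c4=8.
Step 33. [r4c7∈{2}] only 2 remains possible at r4c7. So r4c7=2.
Step 34. [r6c3∈{2,7}] r6c3 is the only open cell in row 6 admitting 2 ⇒ r6c3=2.
Step 35. [r6c7∈{4}] r6c7 is down to just 4 ⇒ r6c7=4.
Step 36. [r5c3∈{7}] nothing but 7 survives at r5c3, so r5c3=7.
Step 37. [r5c5∈{2,5}] r5c5 is the only open cell in row 5 admitting 2 ⇒ r5c5=2.
Step 38. [r3c5∈{3}] r3c5 is down to just 3 ⇒ r3c5=3.
Step 39. [r5c6∈{1}] nothing but 1 survives at r5c6 ⇒ r5c6=1.
Step 40. [r4c5∈{5}] nothing but 5 survives at r4c5. So r4c5=5.
Step 41. [r1c2∈{7}] r1c2 is down to just 7, so r1c2=7.
Step 42. [r5c9∈{5}] r5c9 has the single candidate 5. So r5c9=5.
Step 43. [r3c8∈{1}] only 1 remains possible at r3c8, so r3c8=1.
Step 44. [r9c5∈{9}] r9c5's peers cover all but 9. So r9c5=9.
Step 45. [r8c8∈{5}] r8c8 has the single candidate 5 ⇒ r8c8=5.
Step 46. [r5c4∈{4}] r5c4 is down to just 4. So r5c4=4.
Step 47. [r2c2∈{3}] nothing but 3 survives at r2c2. So r2c2=3.
Step 48. [r1c8∈{4}] only 4 remains possible at r1c8 ⇒ r1c8=4.
Step 49. [r9c8∈{7}] r9c8 has the single candidate 7, so r9c8=7.
Step 50. [r8c3∈{6}] nothing but 6 survives at r8c3 ⇒ r8c3=6.
Step 51. [r7c7∈{6}] r7c7's peers cover all but 6, so r7c7=6.
Step 52. [r6c4∈{7}] r6c4 is down to just 7. So r6c4=7.
Step 53. [r5c7∈{8}] only 8 remains possible at r5c7. So r5c7=8.

Answer: 9 7 5 1 8 2 3 4 6 / 8 3 1 5 4 6 7 2 9 / 6 2 4 9 3 7 5 1 8 / 4 1 9 8 5 3 2 6 7 / 3 6 7 4 2 1 8 9 5 / 5 8 2 7 6 9 4 3 1 / 7 9 3 2 1 5 6 8 4 / 1 4 6 3 7 8 9 5 2 / 2 5 8 6 9 4 1 7 3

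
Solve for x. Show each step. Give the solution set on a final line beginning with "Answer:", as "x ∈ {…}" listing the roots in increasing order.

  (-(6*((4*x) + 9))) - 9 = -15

Step 1. [(-(6*((4*x) + 9))) - 9 = -15] 9 comes off first (add 9). So sub: -(6*((4*x) + 9)) = -6.
Step 2. [-(6*((4*x) + 9)) = -6] LHS negated; negate both sides. So neg: 6*((4*x) + 9) = 6.
Step 3. [6*((4*x) + 9) = 6] LHS = 6·(…); ÷6 both sides ⇒ div: (4*x) + 9 = 1.
Step 4. [(4*x) + 9 = 1] +9 is outermost — subtract 9 both sides, so sub: 4*x = -8.
Step 5. [4*x = -8] 4 out front; divide by 4. So div: x = -2.

Answer: x ∈ {-2}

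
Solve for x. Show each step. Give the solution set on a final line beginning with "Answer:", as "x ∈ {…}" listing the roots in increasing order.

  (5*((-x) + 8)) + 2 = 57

Step 1. [(5*((-x) + 8)) + 2 = 57] subtract 2: x sits inside (… + 2) ⇒ sub: 5*((-x) + 8) = 55.
Step 2. [5*((-x) + 8) = 55] divide by the outer 5. So div: (-x) + 8 = 11.
Step 3. [(-x) + 8 = 11] subtract 8: x sits inside (… + 8) ⇒ sub: -x = 3.
Step 4. [-x = 3] flip signs both sides, so neg: x = -3.

Answer: x ∈ {-3}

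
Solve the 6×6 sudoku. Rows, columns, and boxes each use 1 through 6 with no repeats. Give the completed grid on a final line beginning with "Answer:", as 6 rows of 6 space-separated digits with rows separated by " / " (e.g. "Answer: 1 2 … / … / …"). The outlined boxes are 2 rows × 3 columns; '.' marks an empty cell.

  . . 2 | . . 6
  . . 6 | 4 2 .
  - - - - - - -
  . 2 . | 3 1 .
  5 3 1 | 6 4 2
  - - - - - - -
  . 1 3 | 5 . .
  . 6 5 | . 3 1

Step 1. [r6c1∈{2,4}] across row 6, 4 lands solely at r6c1, so r6c1=4.
Step 2. [r1c5∈{5}] nothing but 5 survives at r1c5 ⇒ r1c5=5.
Step 3. [r1c1∈{1,3}] in row 1, 3 fits only at r1c1. So r1c1=3.
Step 4. [r2c1∈{1}] r2c1 has the single candidate 1, so r2c1=1.
Step 5. [r5c6∈{4}] r5c6 is down to just 4, so r5c6=4.
Step 6. [r2c2∈{5}] r2c2's peers cover all but 5, so r2c2=5.
Step 7. [r1c4∈{1}] r1c4's peers cover all but 1. So r1c4=1.
Step 8. [r2c6∈{3}] r2c6's peers cover all but 3, so r2c6=3.
Step 9. [r6c4∈{2}] r6c4's peers cover all but 2, so r6c4=2.
Step 10. [r1c2∈{4}] nothing but 4 survives at r1c2. So r1c2=4.
Step 11. [r3c1∈{6}] only 6 remains possible at r3c1. So r3c1=6.
Step 12. [r3c3∈{4}] nothing but 4 survives at r3c3. So r3c3=4.
Step 13. [r5c5∈{6}] r5c5 is down to just 6 ⇒ r5c5=6.
Step 14. [r5c1∈{2}] only 2 remains possible at r5c1, so r5c1=2.
Step 15. [r3c6∈{5}] r3c6's peers cover all but 5 ⇒ r3c6=5.

Answer: 3 4 2 1 5 6 / 1 5 6 4 2 3 / 6 2 4 3 1 5 / 5 3 1 6 4 2 / 2 1 3 5 6 4 / 4 6 5 2 3 1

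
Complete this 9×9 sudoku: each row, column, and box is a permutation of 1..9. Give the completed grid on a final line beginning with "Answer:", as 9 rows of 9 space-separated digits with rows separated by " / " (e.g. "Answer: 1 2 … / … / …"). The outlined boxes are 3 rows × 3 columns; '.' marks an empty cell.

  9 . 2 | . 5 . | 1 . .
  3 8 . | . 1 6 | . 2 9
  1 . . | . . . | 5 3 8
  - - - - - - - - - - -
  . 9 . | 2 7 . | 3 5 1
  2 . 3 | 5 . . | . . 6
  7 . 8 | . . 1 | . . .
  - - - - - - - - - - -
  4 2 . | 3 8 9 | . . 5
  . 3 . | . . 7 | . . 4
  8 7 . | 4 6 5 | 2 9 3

Step 1. [r6c8∈{4}] r6c8's peers cover all but 4. So r6c8=4.
Step 2. [r1c8∈{6,7}] across box 3, 6 lands solely at r1c8. So r1c8=6.
Step 3. [r1c2∈{4}] nothing but 4 survives at r1c2. So r1c2=4.
Step 4. [r2c4∈{7}] r2c4 has the single candidate 7, so r2c4=7.
Step 5. [r4c1∈{6}] r4c1 has the single candidate 6 ⇒ r4c1=6.
Step 6. [r4c6∈{4,8}] in row 4, 8 fits only at r4c6 ⇒ r4c6=8.
Step 7. [r6c7∈{9}] nothing but 9 survives at r6c7. So r6c7=9.
Step 8. [r8c3∈{1,5,6,9}] across row 8, 9 lands solely at r8c3 ⇒ r8c3=9.
Step 9. [r7c3∈{1,6}] box 7 places 6 nowhere but r7c3, so r7c3=6.
Step 10. [r7c8∈{1,7}] r7c8 is the only open cell in row 7 admitting 1. So r7c8=1.
Step 11. [r5c5∈{4,9}] row 5 places 9 nowhere but r5c5. So r5c5=9.
Step 12. [r8c8∈{8}] r8c8 has the single candidate 8 ⇒ r8c8=8.
Step 13. [r3c5∈{2,4}] across col 5, 4 lands solely at r3c5 ⇒ r3c5=4.
Step 14. [r5c8∈{7}] r5c8's peers cover all but 7 ⇒ r5c8=7.
Step 15. [r3c2∈{6}] r3c2 has the single candidate 6. So r3c2=6.
Step 16. [r8c4∈{1}] nothing but 1 survives at r8c4, so r8c4=1.
Step 17. [r3c4∈{9}] r3c4's peers cover all but 9. So r3c4=9.
Step 18. [r8c5∈{2}] r8c5's peers cover all but 2, so r8c5=2.
Step 19. [r6c9∈{2}] r6c9 has the single candidate 2, so r6c9=2.
Step 20. [r6c5∈{3}] r6c5's peers cover all but 3. So r6c5=3.
Step 21. [r5c2∈{1}] r5c2 has the single candidate 1 ⇒ r5c2=1.
Step 22. [r7c7∈{7}] r7c7 is down to just 7, so r7c7=7.
Step 23. [r8c7∈{6}] only 6 remains possible at r8c7. So r8c7=6.
Step 24. [r2c7∈{4}] r2c7 has the single candidate 4 ⇒ r2c7=4.
Step 25. [r6c4∈{6}] nothing but 6 survives at r6c4, so r6c4=6.
Step 26. [r1c4∈{8}] r1c4 is down to just 8, so r1c4=8.
Step 27. [r1c9∈{7}] r1c9's peers cover all but 7. So r1c9=7.
Step 28. [r2c3∈{5}] r2c3 is down to just 5. So r2c3=5.
Step 29. [r1c6∈{3}] r1c6's peers cover all but 3. So r1c6=3.
Step 30. [r5c7∈{8}] nothing but 8 survives at r5c7. So r5c7=8.
Step 31. [r9c3∈{1}] r9c3 is down to just 1, so r9c3=1.
Step 32. [r5c6∈{4}] only 4 remains possible at r5c6. So r5c6=4.
Step 33. [r3c3∈{7}] only 7 remains possible at r3c3 ⇒ r3c3=7.
Step 34. [r6c2∈{5}] r6c2's peers cover all but 5 ⇒ r6c2=5.
Step 35. [r4c3∈{4}] r4c3 is down to just 4 ⇒ r4c3=4.
Step 36. [r3c6∈{2}] r3c6 is down to just 2 ⇒ r3c6=2.
Step 37. [r8c1∈{5}] nothing but 5 survives at r8c1 ⇒ r8c1=5.

Answer: 9 4 2 8 5 3 1 6 7 / 3 8 5 7 1 6 4 2 9 / 1 6 7 9 4 2 5 3 8 / 6 9 4 2 7 8 3 5 1 / 2 1 3 5 9 4 8 7 6 / 7 5 8 6 3 1 9 4 2 / 4 2 6 3 8 9 7 1 5 / 5 3 9 1 2 7 6 8 4 / 8 7 1 4 6 5 2 9 3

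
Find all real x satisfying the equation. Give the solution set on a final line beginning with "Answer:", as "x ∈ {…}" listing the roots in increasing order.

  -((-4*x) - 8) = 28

Step 1. [-((-4*x) - 8) = 28] LHS negated; negate both sides, so neg: (-4*x) - 8 = -28.
Step 2. [(-4*x) - 8 = -28] the outer -8 inverts by adding 8 ⇒ sub: -4*x = -20.
Step 3. [-4*x = -20] leading coefficient -4: divide by -4. So div: x = 5.

Answer: x ∈ {5}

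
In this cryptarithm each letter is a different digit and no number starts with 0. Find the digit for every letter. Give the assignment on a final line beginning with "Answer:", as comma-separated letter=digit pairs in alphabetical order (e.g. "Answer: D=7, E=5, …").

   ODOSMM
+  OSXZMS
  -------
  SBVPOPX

Step 1. [col 1: M + S ≡ X (mod 10)] no forcing yet in column 1 (carry-in 0); S=1 is free and consistent — try it. So S=1.
Step 2. [col 1: M + S ≡ X (mod 10)] no forcing yet in column 1 (carry-in 0); M=8 is free and consistent — try it, so M=8.
Step 3. [col 1: M + S ≡ X (mod 10)] column 1: given M=8, S=1, carry-in 0, and digits 1,8 already taken and all letters distinct, M+S≡X (mod 10) forces X=9. So X=9.
Step 4. [col 2: M + M ≡ P (mod 10)] column 2 reads M+M+carry(0)=P with M=8; with digits 1,8,9 already taken and all letters distinct, the only value for P is 6 ⇒ P=6.
Step 5. [col 3: S + Z ≡ O (mod 10)] column 3 (S + Z ≡ O (mod 10), carry-in 1) doesn't pin O yet; pick O=7 and continue. So O=7.
Step 6. [col 3: S + Z ≡ O (mod 10)] from column 3 (S=1, O=7, carry-in 1, digits 1,6,7,8,9 already taken and all letters distinct): Z must equal 5, so Z=5.
Step 7. [col 5: D + S ≡ V (mod 10)] V=2 is one option consistent with column 5 (D + S ≡ V (mod 10), carry-in 1) — take it ⇒ V=2.
Step 8. [col 5: D + S ≡ V (mod 10)] in column 5 we have D+S≡V with carry-in 1; given S=1, V=2 and digits 1,2,5,6,7,8,9 already taken and all letters distinct, that pins D to 0, so D=0.
Step 9. [col 6: O + O ≡ B (mod 10)] from column 6 (O=7, carry-in 0, digits 0,1,2,5,6,7,8,9 already taken and all letters distinct): B must equal 4 ⇒ B=4.

Answer: B=4, D=0, M=8, O=7, P=6, S=1, V=2, X=9, Z=5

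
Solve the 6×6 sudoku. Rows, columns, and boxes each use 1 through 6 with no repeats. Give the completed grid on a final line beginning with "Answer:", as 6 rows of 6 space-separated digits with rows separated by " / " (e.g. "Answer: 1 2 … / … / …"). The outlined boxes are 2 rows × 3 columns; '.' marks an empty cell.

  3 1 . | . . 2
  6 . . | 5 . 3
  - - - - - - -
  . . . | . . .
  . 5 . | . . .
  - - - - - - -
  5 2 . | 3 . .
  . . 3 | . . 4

Step 1. [r5c3∈{1,4,6}] 4 has one home in row 5: r5c3, so r5c3=4.
Step 2. [r2c5∈{1,4}] r2c5 is the only open cell in row 2 admitting 1 ⇒ r2c5=1.
Step 3. [r5c5∈{6}] r5c5 has the single candidate 6 ⇒ r5c5=6.
Step 4. [r3c2∈{3,4,6}] col 2 places 3 nowhere but r3c2, so r3c2=3.
Step 5. [r5c6∈{1}] only 1 remains possible at r5c6, so r5c6=1.
Step 6. [r4c6∈{6}] r4c6's peers cover all but 6. So r4c6=6.
Step 7. [r1c5∈{4}] r1c5 has the single candidate 4, so r1c5=4.
Step 8. [r6c4∈{2}] r6c4's peers cover all but 2. So r6c4=2.
Step 9. [r3c3∈{1,2,6}] across row 3, 6 lands solely at r3c3, so r3c3=6.
Step 10. [r4c3∈{1,2}] in col 3, 1 fits only at r4c3. So r4c3=1.
Step 11. [r4c4∈{4}] r4c4's peers cover all but 4. So r4c4=4.
Step 12. [r4c1∈{2}] nothing but 2 survives at r4c1, so r4c1=2.
Step 13. [r3c5∈{2,5}] row 3 places 2 nowhere but r3c5 ⇒ r3c5=2.
Step 14. [r1c3∈{5}] nothing but 5 survives at r1c3, so r1c3=5.
Step 15. [r6c5∈{5}] r6c5's peers cover all but 5, so r6c5=5.
Step 16. [r6c2∈{6}] nothing but 6 survives at r6c2 ⇒ r6c2=6.
Step 17. [r3c6∈{5}] r3c6 has the single candidate 5. So r3c6=5.
Step 18. [r4c5∈{3}] r4c5 is down to just 3, so r4c5=3.
Step 19. [r3c4∈{1}] r3c4 has the single candidate 1. So r3c4=1.
Step 20. [r2c3∈{2}] r2c3's peers cover all but 2 ⇒ r2c3=2.
Step 21. [r2c2∈{4}] r2c2's peers cover all but 4 ⇒ r2c2=4.
Step 22. [r3c1∈{4}] only 4 remains possible at r3c1 ⇒ r3c1=4.
Step 23. [r6c1∈{1}] nothing but 1 survives at r6c1 ⇒ r6c1=1.
Step 24. [r1c4∈{6}] r1c4 has the single candidate 6 ⇒ r1c4=6.

Answer: 3 1 5 6 4 2 / 6 4 2 5 1 3 / 4 3 6 1 2 5 / 2 5 1 4 3 6 / 5 2 4 3 6 1 / 1 6 3 2 5 4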